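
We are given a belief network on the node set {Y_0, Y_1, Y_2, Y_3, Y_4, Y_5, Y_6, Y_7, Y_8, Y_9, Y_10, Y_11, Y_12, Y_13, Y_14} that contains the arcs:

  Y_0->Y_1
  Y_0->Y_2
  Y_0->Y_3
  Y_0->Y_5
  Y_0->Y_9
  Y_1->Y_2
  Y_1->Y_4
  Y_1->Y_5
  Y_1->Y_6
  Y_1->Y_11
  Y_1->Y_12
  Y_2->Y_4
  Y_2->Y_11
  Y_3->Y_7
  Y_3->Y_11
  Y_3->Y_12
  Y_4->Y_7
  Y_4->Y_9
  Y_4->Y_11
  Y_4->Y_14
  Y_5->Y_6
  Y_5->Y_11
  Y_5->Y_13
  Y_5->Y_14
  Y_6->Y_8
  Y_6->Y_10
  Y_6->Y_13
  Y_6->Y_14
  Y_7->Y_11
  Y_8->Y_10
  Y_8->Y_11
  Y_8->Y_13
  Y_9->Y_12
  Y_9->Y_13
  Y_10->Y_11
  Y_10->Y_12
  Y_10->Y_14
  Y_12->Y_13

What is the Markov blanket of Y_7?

{Y_1, Y_2, Y_3, Y_4, Y_5, Y_8, Y_10, Y_11}

Children of Y_7: Y_11.
Parents of Y_7: Y_3, Y_4.
Parents of each child, excluding Y_7:
  parents(Y_11) \ {Y_7} = {Y_1, Y_2, Y_3, Y_4, Y_5, Y_8, Y_10}.
Union: {Y_3, Y_4} ∪ {Y_11} ∪ {Y_1, Y_2, Y_3, Y_4, Y_5, Y_8, Y_10} = {Y_1, Y_2, Y_3, Y_4, Y_5, Y_8, Y_10, Y_11}.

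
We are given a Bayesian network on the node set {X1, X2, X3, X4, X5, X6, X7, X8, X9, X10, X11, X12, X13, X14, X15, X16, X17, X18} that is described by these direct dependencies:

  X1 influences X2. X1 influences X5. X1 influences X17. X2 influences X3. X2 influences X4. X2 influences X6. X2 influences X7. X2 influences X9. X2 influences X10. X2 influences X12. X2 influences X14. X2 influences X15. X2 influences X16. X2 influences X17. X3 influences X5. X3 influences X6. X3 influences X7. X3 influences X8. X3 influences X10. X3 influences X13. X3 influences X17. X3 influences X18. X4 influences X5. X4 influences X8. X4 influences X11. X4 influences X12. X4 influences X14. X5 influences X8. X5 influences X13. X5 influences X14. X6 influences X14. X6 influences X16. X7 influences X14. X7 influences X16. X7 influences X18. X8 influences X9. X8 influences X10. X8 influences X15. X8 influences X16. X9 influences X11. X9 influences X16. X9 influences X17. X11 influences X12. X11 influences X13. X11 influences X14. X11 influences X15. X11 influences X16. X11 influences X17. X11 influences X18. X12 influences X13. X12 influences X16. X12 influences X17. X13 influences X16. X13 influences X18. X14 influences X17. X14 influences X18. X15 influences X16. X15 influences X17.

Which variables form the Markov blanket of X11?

{X1, X2, X3, X4, X5, X6, X7, X8, X9, X12, X13, X14, X15, X16, X17, X18}

The Markov blanket of a node is its parents, its children, and the other parents of its children.
X11 has children X12, X13, X14, X15, X16, X17, X18.
X11's parents: X4, X9.
Parents of each child, excluding X11:
  X12: X2, X4
  X13: X3, X5, X12
  X14: X2, X4, X5, X6, X7
  X15: X2, X8
  X16: X2, X6, X7, X8, X9, X12, X13, X15
  X17: X1, X2, X3, X9, X12, X14, X15
  X18: X3, X7, X13, X14
So the Markov blanket of X11 is {X1, X2, X3, X4, X5, X6, X7, X8, X9, X12, X13, X14, X15, X16, X17, X18}.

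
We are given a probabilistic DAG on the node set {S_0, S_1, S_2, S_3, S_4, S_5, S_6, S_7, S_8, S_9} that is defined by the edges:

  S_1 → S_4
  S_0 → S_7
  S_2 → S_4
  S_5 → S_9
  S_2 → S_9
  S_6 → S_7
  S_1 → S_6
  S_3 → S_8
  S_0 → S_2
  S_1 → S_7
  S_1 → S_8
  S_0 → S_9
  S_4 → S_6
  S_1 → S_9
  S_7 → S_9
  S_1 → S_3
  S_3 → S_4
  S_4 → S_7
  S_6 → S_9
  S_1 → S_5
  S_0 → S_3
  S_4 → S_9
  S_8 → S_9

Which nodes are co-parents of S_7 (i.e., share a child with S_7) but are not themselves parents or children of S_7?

{S_2, S_5, S_8}

Children of S_7: S_9.
  S_9: S_0, S_1, S_2, S_4, S_5, S_6, S_8
Excluding nodes already adjacent to S_7 (S_0, S_1, S_4, S_6, S_9), the co-parent-only contribution is {S_2, S_5, S_8}.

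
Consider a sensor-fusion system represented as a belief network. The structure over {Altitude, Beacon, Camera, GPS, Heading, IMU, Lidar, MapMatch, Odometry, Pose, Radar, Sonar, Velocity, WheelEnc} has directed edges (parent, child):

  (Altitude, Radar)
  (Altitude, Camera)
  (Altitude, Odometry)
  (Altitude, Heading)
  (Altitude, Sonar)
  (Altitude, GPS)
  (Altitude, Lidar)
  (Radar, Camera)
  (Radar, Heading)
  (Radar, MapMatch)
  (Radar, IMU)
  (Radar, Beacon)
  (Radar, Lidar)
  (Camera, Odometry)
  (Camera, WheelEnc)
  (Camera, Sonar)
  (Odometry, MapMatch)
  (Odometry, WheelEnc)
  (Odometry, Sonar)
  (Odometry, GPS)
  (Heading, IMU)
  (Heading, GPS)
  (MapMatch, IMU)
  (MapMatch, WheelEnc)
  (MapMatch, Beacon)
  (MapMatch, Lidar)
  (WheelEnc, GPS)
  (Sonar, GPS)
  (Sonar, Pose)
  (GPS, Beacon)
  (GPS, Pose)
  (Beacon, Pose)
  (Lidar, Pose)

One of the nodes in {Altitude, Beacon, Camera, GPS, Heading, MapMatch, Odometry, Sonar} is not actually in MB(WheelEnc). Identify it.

WheelEnc's parents: Camera, MapMatch, Odometry.
WheelEnc has child GPS.
Other parents of WheelEnc's children:
  GPS also has parents Altitude, Heading, Odometry, Sonar.
MB(WheelEnc) = {Altitude, Camera, GPS, Heading, MapMatch, Odometry, Sonar}.
Beacon is neither a parent, child, nor co-parent of WheelEnc, so it does not belong.

Beacon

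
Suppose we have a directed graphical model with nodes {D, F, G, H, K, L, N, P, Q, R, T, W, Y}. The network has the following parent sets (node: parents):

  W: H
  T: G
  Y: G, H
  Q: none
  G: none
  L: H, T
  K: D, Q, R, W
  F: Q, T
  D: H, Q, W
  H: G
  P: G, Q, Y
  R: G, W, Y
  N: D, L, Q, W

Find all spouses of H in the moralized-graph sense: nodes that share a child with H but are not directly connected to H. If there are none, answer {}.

{Q, T}

Children of H: D, L, W, Y.
  W: no additional parents.
  parents(Y) \ {H} = {G}.
  parents(D) \ {H} = {Q, W}.
  L also has parent T.
Excluding nodes already adjacent to H (D, G, L, W, Y), the co-parent-only contribution is {Q, T}.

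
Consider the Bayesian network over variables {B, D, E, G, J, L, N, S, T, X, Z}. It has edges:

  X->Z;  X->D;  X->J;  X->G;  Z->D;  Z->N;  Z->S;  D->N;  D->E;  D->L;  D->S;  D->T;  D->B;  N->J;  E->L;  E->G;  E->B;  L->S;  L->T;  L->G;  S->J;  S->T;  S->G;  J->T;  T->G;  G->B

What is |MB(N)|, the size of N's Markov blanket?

Pa(N) = {D, Z}.
N's children: J.
For each child, the remaining parents (spouses of N):
  J also has parents S, X.
MB(N) = {D, J, S, X, Z}, which has 5 nodes.

5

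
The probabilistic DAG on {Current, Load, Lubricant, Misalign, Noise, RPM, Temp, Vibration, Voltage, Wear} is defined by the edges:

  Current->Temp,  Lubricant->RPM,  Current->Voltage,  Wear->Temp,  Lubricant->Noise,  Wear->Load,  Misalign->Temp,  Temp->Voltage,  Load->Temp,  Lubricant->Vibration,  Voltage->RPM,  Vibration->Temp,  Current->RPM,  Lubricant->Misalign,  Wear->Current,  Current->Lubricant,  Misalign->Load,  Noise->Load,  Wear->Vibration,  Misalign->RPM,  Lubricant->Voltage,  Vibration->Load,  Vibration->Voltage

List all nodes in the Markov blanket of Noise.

A node's Markov blanket = Pa ∪ Ch ∪ (parents of Ch other than the node itself).
Ch(Noise) = {Load}.
Noise's parents: Lubricant.
Co-parents of Noise (other parents of its children):
  parents(Load) \ {Noise} = {Misalign, Vibration, Wear}.
Union: {Lubricant} ∪ {Load} ∪ {Misalign, Vibration, Wear} = {Load, Lubricant, Misalign, Vibration, Wear}.

{Load, Lubricant, Misalign, Vibration, Wear}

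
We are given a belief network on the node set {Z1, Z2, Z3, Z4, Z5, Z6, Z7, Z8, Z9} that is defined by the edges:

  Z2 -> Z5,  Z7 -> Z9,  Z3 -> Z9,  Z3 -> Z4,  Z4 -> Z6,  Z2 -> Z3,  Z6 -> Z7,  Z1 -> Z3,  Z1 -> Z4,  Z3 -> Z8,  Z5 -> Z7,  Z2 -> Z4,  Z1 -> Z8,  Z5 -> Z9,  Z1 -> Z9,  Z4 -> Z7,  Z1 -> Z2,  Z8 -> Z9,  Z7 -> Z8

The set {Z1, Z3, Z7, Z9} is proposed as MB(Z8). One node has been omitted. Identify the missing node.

By definition, MB(Z8) is built from Z8's parents, Z8's children, and the co-parents of Z8.
Ch(Z8) = {Z9}.
Z8 has parents Z1, Z3, Z7.
Other parents of Z8's children:
  Z9 also has parents Z1, Z3, Z5, Z7.
MB(Z8) = {Z1, Z3, Z5, Z7, Z9}.
Comparing with the claimed set, Z5 is missing.

Z5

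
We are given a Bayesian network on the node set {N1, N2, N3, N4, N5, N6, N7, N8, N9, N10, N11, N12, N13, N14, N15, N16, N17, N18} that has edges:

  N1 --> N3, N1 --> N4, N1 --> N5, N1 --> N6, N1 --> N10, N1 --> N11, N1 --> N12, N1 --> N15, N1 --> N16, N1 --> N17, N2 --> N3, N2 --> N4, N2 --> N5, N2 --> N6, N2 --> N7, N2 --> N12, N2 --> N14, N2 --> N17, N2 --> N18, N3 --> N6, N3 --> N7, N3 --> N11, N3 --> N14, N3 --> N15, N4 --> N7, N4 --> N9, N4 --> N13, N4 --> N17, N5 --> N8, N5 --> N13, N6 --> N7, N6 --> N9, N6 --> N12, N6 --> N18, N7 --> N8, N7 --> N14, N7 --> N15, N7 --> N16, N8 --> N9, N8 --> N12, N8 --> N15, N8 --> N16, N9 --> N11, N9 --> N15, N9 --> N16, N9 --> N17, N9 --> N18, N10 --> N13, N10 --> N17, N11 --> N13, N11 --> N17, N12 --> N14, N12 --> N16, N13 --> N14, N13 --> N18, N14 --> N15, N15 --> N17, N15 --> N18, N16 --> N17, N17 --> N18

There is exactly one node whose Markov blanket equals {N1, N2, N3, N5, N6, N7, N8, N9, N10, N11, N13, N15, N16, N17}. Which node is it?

The target node must have every member of {N1, N2, N3, N5, N6, N7, N8, N9, N10, N11, N13, N15, N16, N17} as a parent, child, or co-parent, and no others.
Parents of N4: N1, N2; children: N7, N9, N13, N17; co-parents: N1, N2, N3, N5, N6, N8, N9, N10, N11, N15, N16.
These exactly cover the given set, so the node is N4.

N4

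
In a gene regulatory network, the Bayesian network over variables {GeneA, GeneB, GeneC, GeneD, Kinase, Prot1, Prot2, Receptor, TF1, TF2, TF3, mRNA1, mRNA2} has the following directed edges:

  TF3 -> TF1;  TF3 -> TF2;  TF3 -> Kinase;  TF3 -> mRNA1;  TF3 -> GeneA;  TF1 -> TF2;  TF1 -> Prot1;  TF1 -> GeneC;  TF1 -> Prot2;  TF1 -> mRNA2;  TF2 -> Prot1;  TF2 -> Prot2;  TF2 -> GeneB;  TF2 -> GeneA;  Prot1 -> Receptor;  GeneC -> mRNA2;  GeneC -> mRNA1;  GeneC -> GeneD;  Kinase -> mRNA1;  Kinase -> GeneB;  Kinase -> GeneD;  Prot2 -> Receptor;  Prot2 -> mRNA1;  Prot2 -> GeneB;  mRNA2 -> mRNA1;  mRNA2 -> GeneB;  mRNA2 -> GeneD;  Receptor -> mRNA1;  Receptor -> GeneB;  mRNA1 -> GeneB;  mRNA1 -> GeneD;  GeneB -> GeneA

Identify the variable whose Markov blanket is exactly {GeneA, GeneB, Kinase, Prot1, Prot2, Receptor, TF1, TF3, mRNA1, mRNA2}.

TF2

The target node must have every member of {GeneA, GeneB, Kinase, Prot1, Prot2, Receptor, TF1, TF3, mRNA1, mRNA2} as a parent, child, or co-parent, and no others.
Parents of TF2: TF1, TF3; children: GeneA, GeneB, Prot1, Prot2; co-parents: GeneB, Kinase, Prot2, Receptor, TF1, TF3, mRNA1, mRNA2.
These exactly cover the given set, so the node is TF2.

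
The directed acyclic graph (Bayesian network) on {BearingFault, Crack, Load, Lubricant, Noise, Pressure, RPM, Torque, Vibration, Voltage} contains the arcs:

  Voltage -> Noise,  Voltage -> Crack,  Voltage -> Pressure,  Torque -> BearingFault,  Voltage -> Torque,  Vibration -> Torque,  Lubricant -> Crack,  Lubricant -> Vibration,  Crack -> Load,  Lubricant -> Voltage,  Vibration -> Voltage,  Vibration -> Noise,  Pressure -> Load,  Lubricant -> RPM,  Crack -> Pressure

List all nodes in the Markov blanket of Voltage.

Voltage has children Crack, Noise, Pressure, Torque.
Voltage's parents: Lubricant, Vibration.
Other parents of Voltage's children:
  parents(Crack) \ {Voltage} = {Lubricant}.
  Torque's other parent is Vibration.
  Pressure's other parent is Crack.
  parents(Noise) \ {Voltage} = {Vibration}.
MB(Voltage) = {Crack, Lubricant, Noise, Pressure, Torque, Vibration}.

{Crack, Lubricant, Noise, Pressure, Torque, Vibration}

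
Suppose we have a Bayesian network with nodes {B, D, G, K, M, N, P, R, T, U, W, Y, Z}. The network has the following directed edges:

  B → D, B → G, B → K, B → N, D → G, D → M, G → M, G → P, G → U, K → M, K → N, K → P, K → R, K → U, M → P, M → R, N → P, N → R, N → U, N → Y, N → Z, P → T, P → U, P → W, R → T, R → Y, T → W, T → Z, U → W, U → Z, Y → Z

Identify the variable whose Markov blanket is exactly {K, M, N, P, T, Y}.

R

The target node must have every member of {K, M, N, P, T, Y} as a parent, child, or co-parent, and no others.
Parents of R: K, M, N; children: T, Y; co-parents: N, P.
These exactly cover the given set, so the node is R.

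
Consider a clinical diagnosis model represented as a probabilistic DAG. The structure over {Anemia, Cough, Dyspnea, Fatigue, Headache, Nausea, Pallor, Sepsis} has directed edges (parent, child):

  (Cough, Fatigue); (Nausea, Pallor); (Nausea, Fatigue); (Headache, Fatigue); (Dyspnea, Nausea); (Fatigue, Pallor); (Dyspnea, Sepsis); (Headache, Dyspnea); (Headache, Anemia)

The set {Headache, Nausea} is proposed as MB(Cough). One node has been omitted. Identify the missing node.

Fatigue

Cough's parents: none.
Ch(Cough) = {Fatigue}.
Parents of each child, excluding Cough:
  Fatigue's other parents are Headache, Nausea.
MB(Cough) = {Fatigue, Headache, Nausea}.
Comparing with the claimed set, Fatigue is missing.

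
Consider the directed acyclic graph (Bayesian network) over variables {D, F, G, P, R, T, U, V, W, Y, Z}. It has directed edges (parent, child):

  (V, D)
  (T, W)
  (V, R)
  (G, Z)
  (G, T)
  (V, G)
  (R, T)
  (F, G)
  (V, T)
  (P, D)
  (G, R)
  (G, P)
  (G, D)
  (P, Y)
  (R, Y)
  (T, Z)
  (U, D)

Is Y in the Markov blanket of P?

Yes

Y is a child of P.
So Y ∈ MB(P).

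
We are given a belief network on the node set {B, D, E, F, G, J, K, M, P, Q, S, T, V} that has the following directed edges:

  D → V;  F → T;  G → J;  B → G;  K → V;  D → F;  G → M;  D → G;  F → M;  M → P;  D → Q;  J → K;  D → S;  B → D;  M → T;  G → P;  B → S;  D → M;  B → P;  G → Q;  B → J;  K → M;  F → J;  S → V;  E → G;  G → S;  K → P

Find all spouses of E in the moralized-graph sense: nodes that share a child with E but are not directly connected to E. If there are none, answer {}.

{B, D}

Children of E: G.
  G: B, D
Excluding nodes already adjacent to E (G), the co-parent-only contribution is {B, D}.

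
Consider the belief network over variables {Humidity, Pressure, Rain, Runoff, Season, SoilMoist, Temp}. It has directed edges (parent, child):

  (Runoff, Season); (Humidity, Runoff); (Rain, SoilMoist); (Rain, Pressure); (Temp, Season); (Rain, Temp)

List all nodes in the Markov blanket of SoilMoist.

The Markov blanket of a node is its parents, its children, and the other parents of its children.
SoilMoist has parent Rain.
SoilMoist has no children.
With no children, SoilMoist has no spouses; the co-parent set is empty.
So the Markov blanket of SoilMoist is {Rain}.

{Rain}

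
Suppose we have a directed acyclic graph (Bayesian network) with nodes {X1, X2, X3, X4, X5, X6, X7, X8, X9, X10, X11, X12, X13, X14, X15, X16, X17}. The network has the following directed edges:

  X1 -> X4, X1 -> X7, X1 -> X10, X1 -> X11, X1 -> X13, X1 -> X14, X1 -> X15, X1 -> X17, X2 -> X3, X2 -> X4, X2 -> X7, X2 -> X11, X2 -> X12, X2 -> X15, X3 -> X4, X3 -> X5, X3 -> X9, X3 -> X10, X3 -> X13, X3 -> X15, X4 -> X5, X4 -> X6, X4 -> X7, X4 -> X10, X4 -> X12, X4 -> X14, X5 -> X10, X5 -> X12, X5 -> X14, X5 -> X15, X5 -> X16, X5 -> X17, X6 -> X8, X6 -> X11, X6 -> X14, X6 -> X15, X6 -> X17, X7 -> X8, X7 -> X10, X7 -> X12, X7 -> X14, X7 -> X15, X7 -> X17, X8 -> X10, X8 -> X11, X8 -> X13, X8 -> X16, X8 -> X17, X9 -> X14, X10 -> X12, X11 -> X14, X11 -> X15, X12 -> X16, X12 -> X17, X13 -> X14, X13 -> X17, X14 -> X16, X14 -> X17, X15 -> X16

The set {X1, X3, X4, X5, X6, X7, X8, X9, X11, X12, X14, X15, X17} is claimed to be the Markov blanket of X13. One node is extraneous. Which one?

The Markov blanket of a node is its parents, its children, and the other parents of its children.
Pa(X13) = {X1, X3, X8}.
Children of X13: X14, X17.
For each child, the remaining parents (spouses of X13):
  X14: X1, X4, X5, X6, X7, X9, X11
  X17: X1, X5, X6, X7, X8, X12, X14
MB(X13) = {X1, X3, X4, X5, X6, X7, X8, X9, X11, X12, X14, X17}.
X15 is neither a parent, child, nor co-parent of X13, so it does not belong.

X15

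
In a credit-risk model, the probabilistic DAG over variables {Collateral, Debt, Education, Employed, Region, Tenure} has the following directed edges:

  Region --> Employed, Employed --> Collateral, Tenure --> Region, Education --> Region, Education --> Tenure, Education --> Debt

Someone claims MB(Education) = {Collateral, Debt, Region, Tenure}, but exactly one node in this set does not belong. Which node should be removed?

Education's children: Debt, Region, Tenure.
Parents of Education: none.
Co-parents of Education (other parents of its children):
  Tenure: no additional parents.
  Region's other parent is Tenure.
  Debt has no other parent.
MB(Education) = {Debt, Region, Tenure}.
Collateral is neither a parent, child, nor co-parent of Education, so it does not belong.

Collateral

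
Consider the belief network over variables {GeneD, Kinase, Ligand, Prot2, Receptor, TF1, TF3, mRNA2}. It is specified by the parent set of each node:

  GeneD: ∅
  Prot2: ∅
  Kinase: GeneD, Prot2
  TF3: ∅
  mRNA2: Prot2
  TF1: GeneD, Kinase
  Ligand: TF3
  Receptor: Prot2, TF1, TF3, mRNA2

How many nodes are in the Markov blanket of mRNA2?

By definition, MB(mRNA2) is built from mRNA2's parents, mRNA2's children, and the co-parents of mRNA2.
Ch(mRNA2) = {Receptor}.
mRNA2's parents: Prot2.
Parents of each child, excluding mRNA2:
  Receptor's other parents are Prot2, TF1, TF3.
MB(mRNA2) = {Prot2, Receptor, TF1, TF3}, which has 4 nodes.

4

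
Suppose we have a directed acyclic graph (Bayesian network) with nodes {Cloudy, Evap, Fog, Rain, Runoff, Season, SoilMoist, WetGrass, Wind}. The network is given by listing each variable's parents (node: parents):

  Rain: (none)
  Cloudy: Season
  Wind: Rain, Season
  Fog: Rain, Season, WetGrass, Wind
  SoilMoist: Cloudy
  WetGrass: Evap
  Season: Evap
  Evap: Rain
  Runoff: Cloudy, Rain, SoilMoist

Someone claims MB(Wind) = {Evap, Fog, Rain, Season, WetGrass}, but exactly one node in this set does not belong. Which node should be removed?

Evap

A node's Markov blanket = Pa ∪ Ch ∪ (parents of Ch other than the node itself).
Wind's parents: Rain, Season.
Children of Wind: Fog.
Co-parents of Wind (other parents of its children):
  Fog's other parents are Rain, Season, WetGrass.
MB(Wind) = {Fog, Rain, Season, WetGrass}.
Evap is neither a parent, child, nor co-parent of Wind, so it does not belong.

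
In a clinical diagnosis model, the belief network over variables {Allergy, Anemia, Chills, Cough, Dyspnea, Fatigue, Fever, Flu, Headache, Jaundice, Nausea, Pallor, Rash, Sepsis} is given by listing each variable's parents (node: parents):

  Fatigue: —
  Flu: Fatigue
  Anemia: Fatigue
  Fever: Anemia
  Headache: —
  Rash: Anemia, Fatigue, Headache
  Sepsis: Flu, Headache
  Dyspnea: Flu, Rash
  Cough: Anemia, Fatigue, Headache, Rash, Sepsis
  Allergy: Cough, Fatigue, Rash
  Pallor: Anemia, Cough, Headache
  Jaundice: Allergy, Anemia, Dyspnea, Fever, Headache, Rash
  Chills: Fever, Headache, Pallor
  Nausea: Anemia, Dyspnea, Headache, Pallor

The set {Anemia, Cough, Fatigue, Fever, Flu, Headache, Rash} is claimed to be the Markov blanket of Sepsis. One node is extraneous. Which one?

A node's Markov blanket = Pa ∪ Ch ∪ (parents of Ch other than the node itself).
Sepsis's parents: Flu, Headache.
Ch(Sepsis) = {Cough}.
Other parents of Sepsis's children:
  Cough: Anemia, Fatigue, Headache, Rash
MB(Sepsis) = {Anemia, Cough, Fatigue, Flu, Headache, Rash}.
Fever is neither a parent, child, nor co-parent of Sepsis, so it does not belong.

Fever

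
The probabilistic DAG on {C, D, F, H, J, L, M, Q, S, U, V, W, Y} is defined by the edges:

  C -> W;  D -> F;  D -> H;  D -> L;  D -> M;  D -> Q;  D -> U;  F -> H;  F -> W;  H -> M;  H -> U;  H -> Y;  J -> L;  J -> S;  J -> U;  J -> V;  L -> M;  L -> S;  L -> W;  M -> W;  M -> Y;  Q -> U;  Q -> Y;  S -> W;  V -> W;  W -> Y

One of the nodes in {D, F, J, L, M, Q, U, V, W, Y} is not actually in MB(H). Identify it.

V

Children of H: M, U, Y.
Pa(H) = {D, F}.
Co-parents of H (other parents of its children):
  M: D, L
  U: D, J, Q
  Y: M, Q, W
MB(H) = {D, F, J, L, M, Q, U, W, Y}.
V is neither a parent, child, nor co-parent of H, so it does not belong.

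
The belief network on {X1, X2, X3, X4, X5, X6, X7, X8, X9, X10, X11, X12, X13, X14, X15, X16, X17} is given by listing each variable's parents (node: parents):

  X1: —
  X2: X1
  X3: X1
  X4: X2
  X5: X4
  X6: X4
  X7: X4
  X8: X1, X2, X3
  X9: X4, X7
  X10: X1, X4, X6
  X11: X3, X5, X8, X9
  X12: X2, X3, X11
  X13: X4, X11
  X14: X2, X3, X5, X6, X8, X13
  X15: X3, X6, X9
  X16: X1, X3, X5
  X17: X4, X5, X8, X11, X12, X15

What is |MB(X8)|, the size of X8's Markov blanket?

Parents of X8: X1, X2, X3.
Children of X8: X11, X14, X17.
Co-parents of X8 (other parents of its children):
  X11: X3, X5, X9
  X14: X2, X3, X5, X6, X13
  X17: X4, X5, X11, X12, X15
MB(X8) = {X1, X2, X3, X4, X5, X6, X9, X11, X12, X13, X14, X15, X17}, which has 13 nodes.

13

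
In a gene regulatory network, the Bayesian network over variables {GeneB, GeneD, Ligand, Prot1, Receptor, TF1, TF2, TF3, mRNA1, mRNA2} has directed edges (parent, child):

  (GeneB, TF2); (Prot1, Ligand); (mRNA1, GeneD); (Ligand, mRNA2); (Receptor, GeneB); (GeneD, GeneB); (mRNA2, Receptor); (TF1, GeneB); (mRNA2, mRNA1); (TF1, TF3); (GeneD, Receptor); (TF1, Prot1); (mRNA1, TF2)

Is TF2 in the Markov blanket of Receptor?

No

Parents of Receptor: GeneD, mRNA2.
Receptor's children: GeneB.
Other parents of Receptor's children:
  parents(GeneB) \ {Receptor} = {GeneD, TF1}.
MB(Receptor) = {GeneB, GeneD, TF1, mRNA2}; TF2 is not in this set.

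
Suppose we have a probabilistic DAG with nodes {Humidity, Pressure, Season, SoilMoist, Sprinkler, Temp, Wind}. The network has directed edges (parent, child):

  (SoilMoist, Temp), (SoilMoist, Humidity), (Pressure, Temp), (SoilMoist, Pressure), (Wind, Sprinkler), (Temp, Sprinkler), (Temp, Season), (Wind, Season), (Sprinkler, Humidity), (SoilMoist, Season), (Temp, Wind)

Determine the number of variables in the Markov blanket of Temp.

5

By definition, MB(Temp) is built from Temp's parents, Temp's children, and the co-parents of Temp.
Pa(Temp) = {Pressure, SoilMoist}.
Temp has children Season, Sprinkler, Wind.
Co-parents of Temp (other parents of its children):
  Wind: no additional parents.
  Sprinkler's other parent is Wind.
  Season's other parents are SoilMoist, Wind.
MB(Temp) = {Pressure, Season, SoilMoist, Sprinkler, Wind}, which has 5 nodes.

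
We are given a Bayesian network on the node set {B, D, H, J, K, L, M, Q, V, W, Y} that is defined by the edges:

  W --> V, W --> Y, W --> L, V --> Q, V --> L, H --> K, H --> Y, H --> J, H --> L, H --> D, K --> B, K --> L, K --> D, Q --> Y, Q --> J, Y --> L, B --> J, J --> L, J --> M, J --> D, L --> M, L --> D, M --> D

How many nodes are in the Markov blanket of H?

10

H's children: D, J, K, L, Y.
Parents of H: none.
For each child, the remaining parents (spouses of H):
  K has no other parent.
  parents(Y) \ {H} = {Q, W}.
  J also has parents B, Q.
  L's other parents are J, K, V, W, Y.
  parents(D) \ {H} = {J, K, L, M}.
MB(H) = {B, D, J, K, L, M, Q, V, W, Y}, which has 10 nodes.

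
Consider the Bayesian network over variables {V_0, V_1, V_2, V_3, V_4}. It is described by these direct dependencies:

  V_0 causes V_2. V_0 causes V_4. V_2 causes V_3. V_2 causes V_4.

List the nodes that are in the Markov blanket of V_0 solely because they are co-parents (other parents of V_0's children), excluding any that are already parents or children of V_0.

{}

Children of V_0: V_2, V_4.
  V_2: —
  V_4: V_2
Excluding nodes already adjacent to V_0 (V_2, V_4), the co-parent-only contribution is {}.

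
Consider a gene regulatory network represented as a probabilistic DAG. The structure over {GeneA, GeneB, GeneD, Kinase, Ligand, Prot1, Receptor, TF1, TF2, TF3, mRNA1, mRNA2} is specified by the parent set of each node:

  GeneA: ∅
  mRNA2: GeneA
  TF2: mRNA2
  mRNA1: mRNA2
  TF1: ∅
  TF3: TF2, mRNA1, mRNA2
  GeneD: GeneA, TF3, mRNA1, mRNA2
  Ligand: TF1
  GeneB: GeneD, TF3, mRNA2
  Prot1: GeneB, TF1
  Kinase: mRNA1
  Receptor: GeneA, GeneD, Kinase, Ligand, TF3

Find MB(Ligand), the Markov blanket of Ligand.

{GeneA, GeneD, Kinase, Receptor, TF1, TF3}

Parents of Ligand: TF1.
Ch(Ligand) = {Receptor}.
Other parents of Ligand's children:
  Receptor: GeneA, GeneD, Kinase, TF3
Taking the union gives {GeneA, GeneD, Kinase, Receptor, TF1, TF3}.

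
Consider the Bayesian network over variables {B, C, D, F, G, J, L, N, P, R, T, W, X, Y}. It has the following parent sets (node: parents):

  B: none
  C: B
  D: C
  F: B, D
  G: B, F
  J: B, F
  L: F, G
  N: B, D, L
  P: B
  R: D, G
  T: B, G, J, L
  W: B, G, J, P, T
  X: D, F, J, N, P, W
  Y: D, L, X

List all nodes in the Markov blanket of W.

{B, D, F, G, J, N, P, T, X}

By definition, MB(W) is built from W's parents, W's children, and the co-parents of W.
W's parents: B, G, J, P, T.
W has child X.
Other parents of W's children:
  X also has parents D, F, J, N, P.
So the Markov blanket of W is {B, D, F, G, J, N, P, T, X}.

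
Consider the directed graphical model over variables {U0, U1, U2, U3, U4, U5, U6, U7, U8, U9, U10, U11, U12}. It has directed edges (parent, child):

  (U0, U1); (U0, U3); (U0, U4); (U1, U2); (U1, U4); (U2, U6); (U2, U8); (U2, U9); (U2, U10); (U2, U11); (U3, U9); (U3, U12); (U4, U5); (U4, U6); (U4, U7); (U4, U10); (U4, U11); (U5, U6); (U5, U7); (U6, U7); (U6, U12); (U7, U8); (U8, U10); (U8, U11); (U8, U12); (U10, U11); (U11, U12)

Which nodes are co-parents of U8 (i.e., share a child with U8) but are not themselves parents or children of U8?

{U3, U4, U6}

Children of U8: U10, U11, U12.
  U10's other parents are U2, U4.
  U11 also has parents U2, U4, U10.
  U12 also has parents U3, U6, U11.
Excluding nodes already adjacent to U8 (U2, U7, U10, U11, U12), the co-parent-only contribution is {U3, U4, U6}.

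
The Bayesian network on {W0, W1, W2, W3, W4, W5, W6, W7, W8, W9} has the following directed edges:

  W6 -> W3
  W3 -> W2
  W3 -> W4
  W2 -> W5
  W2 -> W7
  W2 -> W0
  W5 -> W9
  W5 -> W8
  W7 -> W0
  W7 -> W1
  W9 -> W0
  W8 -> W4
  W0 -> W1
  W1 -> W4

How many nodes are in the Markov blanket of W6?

1

Recall MB(v) = parents ∪ children ∪ spouses, where spouses are the other parents of v's children.
W6's children: W3.
W6 has no parents.
Parents of each child, excluding W6:
  W3: no additional parents.
MB(W6) = {W3}, which has 1 node.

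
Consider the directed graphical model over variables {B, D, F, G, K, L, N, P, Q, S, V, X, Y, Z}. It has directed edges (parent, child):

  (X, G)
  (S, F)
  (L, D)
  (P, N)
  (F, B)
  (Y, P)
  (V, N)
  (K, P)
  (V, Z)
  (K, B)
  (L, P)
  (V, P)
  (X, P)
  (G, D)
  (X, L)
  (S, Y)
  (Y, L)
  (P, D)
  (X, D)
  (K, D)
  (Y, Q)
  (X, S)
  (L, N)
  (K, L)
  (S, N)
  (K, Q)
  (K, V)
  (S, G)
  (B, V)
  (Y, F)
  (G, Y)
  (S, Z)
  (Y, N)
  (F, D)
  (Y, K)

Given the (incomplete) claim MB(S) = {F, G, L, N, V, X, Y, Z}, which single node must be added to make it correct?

P

Children of S: F, G, N, Y, Z.
S's parents: X.
For each child, the remaining parents (spouses of S):
  parents(G) \ {S} = {X}.
  parents(Y) \ {S} = {G}.
  parents(F) \ {S} = {Y}.
  Z also has parent V.
  N's other parents are L, P, V, Y.
MB(S) = {F, G, L, N, P, V, X, Y, Z}.
Comparing with the claimed set, P is missing.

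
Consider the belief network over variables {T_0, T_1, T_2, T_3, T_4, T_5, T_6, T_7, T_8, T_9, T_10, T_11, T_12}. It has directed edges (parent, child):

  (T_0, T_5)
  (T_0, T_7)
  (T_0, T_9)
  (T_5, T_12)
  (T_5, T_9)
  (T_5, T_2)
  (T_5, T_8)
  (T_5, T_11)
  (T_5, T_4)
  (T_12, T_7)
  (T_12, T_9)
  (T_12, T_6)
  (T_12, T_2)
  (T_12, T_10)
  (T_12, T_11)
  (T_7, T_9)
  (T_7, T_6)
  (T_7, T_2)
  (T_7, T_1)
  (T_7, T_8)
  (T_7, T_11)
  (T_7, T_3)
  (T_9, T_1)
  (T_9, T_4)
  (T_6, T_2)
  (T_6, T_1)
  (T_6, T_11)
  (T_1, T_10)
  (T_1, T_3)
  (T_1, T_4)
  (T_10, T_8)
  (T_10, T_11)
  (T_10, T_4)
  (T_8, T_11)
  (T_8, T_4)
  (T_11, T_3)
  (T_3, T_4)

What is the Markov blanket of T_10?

Recall MB(v) = parents ∪ children ∪ spouses, where spouses are the other parents of v's children.
Pa(T_10) = {T_1, T_12}.
Children of T_10: T_4, T_8, T_11.
For each child, the remaining parents (spouses of T_10):
  T_8: T_5, T_7
  T_11: T_5, T_6, T_7, T_8, T_12
  T_4: T_1, T_3, T_5, T_8, T_9
So the Markov blanket of T_10 is {T_1, T_3, T_4, T_5, T_6, T_7, T_8, T_9, T_11, T_12}.

{T_1, T_3, T_4, T_5, T_6, T_7, T_8, T_9, T_11, T_12}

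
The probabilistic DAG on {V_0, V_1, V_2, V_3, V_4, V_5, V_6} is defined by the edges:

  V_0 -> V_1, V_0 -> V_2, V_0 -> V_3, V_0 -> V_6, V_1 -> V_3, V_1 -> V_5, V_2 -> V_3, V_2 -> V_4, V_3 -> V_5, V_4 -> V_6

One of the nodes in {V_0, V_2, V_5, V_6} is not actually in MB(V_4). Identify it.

V_4's parents: V_2.
V_4's children: V_6.
Other parents of V_4's children:
  V_6 also has parent V_0.
MB(V_4) = {V_0, V_2, V_6}.
V_5 is neither a parent, child, nor co-parent of V_4, so it does not belong.

V_5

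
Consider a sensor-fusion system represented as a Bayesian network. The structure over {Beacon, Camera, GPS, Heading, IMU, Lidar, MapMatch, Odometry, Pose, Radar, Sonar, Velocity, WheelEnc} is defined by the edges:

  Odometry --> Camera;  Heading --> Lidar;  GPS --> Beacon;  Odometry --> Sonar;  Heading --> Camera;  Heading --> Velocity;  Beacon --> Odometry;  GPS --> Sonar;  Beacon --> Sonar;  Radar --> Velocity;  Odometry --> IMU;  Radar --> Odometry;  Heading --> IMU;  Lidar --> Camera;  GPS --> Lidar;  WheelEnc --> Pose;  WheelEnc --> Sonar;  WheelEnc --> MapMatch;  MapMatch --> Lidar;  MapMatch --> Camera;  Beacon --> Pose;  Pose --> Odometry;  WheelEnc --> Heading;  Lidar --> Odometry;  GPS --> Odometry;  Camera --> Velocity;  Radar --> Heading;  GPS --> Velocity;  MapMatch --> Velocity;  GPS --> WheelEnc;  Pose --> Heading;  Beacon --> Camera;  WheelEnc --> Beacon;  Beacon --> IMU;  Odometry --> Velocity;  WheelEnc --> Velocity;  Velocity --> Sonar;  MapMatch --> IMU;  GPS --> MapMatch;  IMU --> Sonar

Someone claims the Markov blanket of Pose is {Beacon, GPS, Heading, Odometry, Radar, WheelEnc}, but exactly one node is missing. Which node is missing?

By definition, MB(Pose) is built from Pose's parents, Pose's children, and the co-parents of Pose.
Pa(Pose) = {Beacon, WheelEnc}.
Children of Pose: Heading, Odometry.
Co-parents of Pose (other parents of its children):
  Heading's other parents are Radar, WheelEnc.
  Odometry also has parents Beacon, GPS, Lidar, Radar.
MB(Pose) = {Beacon, GPS, Heading, Lidar, Odometry, Radar, WheelEnc}.
Comparing with the claimed set, Lidar is missing.

Lidar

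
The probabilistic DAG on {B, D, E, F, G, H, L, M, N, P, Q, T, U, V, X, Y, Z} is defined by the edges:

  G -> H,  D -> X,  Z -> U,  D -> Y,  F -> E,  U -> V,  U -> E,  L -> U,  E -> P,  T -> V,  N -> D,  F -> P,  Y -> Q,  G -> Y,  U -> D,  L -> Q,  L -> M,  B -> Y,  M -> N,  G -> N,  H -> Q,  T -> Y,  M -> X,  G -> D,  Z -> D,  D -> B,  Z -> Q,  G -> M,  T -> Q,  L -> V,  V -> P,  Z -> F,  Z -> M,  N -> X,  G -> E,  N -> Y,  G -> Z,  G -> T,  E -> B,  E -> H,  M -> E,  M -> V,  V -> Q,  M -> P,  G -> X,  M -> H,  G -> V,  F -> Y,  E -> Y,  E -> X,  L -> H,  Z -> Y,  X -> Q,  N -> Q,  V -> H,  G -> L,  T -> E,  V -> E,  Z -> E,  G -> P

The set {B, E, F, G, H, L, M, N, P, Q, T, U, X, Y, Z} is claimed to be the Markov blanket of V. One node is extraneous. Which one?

B

A node's Markov blanket = Pa ∪ Ch ∪ (parents of Ch other than the node itself).
V has children E, H, P, Q.
Parents of V: G, L, M, T, U.
Other parents of V's children:
  E's other parents are F, G, M, T, U, Z.
  P also has parents E, F, G, M.
  parents(H) \ {V} = {E, G, L, M}.
  parents(Q) \ {V} = {H, L, N, T, X, Y, Z}.
MB(V) = {E, F, G, H, L, M, N, P, Q, T, U, X, Y, Z}.
B is neither a parent, child, nor co-parent of V, so it does not belong.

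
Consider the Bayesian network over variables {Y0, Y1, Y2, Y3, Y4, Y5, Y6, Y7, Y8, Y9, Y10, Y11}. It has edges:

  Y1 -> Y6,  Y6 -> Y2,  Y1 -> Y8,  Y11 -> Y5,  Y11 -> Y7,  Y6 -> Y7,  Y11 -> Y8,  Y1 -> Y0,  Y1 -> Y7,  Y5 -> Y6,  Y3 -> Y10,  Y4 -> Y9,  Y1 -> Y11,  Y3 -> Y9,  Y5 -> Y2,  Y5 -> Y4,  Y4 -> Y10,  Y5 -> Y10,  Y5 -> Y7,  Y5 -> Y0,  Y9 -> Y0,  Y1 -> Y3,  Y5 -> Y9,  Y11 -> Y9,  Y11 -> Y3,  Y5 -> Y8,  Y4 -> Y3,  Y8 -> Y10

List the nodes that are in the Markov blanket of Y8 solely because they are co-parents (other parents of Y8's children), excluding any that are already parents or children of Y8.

Children of Y8: Y10.
  Y10's other parents are Y3, Y4, Y5.
Excluding nodes already adjacent to Y8 (Y1, Y5, Y10, Y11), the co-parent-only contribution is {Y3, Y4}.

{Y3, Y4}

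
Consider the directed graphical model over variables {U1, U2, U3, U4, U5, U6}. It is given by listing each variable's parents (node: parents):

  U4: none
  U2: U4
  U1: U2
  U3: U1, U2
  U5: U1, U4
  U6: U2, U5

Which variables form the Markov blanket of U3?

Recall MB(v) = parents ∪ children ∪ spouses, where spouses are the other parents of v's children.
U3 has parents U1, U2.
U3's children: none.
With no children, U3 has no spouses; the co-parent set is empty.
So the Markov blanket of U3 is {U1, U2}.

{U1, U2}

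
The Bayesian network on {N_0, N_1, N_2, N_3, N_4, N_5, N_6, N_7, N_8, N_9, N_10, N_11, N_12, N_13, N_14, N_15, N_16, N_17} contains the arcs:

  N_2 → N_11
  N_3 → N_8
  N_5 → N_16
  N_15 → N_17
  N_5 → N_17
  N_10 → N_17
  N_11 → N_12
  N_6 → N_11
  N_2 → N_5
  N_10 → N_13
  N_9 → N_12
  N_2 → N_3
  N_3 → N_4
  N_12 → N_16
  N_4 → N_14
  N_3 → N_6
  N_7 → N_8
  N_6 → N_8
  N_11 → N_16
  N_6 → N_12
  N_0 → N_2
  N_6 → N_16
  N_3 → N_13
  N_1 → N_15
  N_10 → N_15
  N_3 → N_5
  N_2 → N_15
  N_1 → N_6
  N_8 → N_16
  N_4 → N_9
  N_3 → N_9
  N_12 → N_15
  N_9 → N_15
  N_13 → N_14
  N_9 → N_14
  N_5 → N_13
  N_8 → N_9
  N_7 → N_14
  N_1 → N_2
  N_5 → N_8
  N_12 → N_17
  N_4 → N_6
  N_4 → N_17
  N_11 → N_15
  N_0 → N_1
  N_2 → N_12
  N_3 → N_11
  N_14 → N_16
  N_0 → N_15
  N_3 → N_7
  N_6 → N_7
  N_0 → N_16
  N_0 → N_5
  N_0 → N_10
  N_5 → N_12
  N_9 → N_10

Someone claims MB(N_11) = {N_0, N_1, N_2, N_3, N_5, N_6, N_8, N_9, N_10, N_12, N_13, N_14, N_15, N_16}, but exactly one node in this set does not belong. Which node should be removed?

N_13

A node's Markov blanket = Pa ∪ Ch ∪ (parents of Ch other than the node itself).
Pa(N_11) = {N_2, N_3, N_6}.
N_11's children: N_12, N_15, N_16.
Parents of each child, excluding N_11:
  parents(N_12) \ {N_11} = {N_2, N_5, N_6, N_9}.
  N_15 also has parents N_0, N_1, N_2, N_9, N_10, N_12.
  N_16's other parents are N_0, N_5, N_6, N_8, N_12, N_14.
MB(N_11) = {N_0, N_1, N_2, N_3, N_5, N_6, N_8, N_9, N_10, N_12, N_14, N_15, N_16}.
N_13 is neither a parent, child, nor co-parent of N_11, so it does not belong.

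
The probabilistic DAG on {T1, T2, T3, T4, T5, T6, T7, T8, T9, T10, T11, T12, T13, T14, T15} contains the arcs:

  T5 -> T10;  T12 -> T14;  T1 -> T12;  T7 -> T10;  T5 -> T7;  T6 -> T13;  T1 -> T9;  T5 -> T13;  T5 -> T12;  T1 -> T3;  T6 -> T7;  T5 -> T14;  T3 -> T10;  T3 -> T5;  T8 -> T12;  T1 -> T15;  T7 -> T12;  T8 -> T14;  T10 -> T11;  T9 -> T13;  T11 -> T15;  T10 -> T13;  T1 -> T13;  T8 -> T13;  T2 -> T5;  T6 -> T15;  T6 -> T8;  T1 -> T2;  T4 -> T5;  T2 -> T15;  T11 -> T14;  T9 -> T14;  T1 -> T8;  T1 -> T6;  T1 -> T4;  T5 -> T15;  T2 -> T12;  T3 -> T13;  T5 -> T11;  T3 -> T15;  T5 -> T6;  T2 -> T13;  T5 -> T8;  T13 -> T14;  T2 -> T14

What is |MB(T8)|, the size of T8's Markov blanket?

12

Parents of T8: T1, T5, T6.
Ch(T8) = {T12, T13, T14}.
Co-parents of T8 (other parents of its children):
  T12 also has parents T1, T2, T5, T7.
  parents(T13) \ {T8} = {T1, T2, T3, T5, T6, T9, T10}.
  T14 also has parents T2, T5, T9, T11, T12, T13.
MB(T8) = {T1, T2, T3, T5, T6, T7, T9, T10, T11, T12, T13, T14}, which has 12 nodes.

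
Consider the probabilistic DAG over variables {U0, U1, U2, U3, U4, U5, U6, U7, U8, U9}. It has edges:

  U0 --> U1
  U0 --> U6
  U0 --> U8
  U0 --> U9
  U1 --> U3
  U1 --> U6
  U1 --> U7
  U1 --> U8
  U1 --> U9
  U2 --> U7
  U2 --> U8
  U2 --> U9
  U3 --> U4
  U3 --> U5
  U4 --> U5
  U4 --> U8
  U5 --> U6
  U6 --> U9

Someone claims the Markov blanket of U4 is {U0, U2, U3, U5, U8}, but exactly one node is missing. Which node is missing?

Recall MB(v) = parents ∪ children ∪ spouses, where spouses are the other parents of v's children.
Parents of U4: U3.
Ch(U4) = {U5, U8}.
For each child, the remaining parents (spouses of U4):
  U5: U3
  U8: U0, U1, U2
MB(U4) = {U0, U1, U2, U3, U5, U8}.
Comparing with the claimed set, U1 is missing.

U1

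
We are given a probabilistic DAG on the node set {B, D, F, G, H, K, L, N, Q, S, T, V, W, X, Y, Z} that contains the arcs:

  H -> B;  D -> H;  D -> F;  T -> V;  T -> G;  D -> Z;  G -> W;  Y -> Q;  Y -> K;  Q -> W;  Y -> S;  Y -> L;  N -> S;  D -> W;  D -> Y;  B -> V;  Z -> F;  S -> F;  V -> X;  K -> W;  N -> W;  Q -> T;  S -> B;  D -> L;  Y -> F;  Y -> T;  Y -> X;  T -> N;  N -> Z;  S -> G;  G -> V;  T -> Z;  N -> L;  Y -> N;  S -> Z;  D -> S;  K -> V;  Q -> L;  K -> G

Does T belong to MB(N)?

T is a parent of N.
So T ∈ MB(N).

Yes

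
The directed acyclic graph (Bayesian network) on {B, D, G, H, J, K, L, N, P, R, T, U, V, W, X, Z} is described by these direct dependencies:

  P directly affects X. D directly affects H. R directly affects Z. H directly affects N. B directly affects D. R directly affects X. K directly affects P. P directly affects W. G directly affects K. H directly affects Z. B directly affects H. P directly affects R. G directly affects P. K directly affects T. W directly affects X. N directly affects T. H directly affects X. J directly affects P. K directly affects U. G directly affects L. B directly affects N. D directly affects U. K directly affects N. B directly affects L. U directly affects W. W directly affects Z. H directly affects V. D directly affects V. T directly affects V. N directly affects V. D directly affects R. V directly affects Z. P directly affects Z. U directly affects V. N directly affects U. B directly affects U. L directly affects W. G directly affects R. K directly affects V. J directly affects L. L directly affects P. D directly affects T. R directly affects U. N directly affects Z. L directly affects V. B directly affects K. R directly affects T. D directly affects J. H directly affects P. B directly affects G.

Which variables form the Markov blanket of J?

Parents of J: D.
Children of J: L, P.
Other parents of J's children:
  L's other parents are B, G.
  parents(P) \ {J} = {G, H, K, L}.
Taking the union gives {B, D, G, H, K, L, P}.

{B, D, G, H, K, L, P}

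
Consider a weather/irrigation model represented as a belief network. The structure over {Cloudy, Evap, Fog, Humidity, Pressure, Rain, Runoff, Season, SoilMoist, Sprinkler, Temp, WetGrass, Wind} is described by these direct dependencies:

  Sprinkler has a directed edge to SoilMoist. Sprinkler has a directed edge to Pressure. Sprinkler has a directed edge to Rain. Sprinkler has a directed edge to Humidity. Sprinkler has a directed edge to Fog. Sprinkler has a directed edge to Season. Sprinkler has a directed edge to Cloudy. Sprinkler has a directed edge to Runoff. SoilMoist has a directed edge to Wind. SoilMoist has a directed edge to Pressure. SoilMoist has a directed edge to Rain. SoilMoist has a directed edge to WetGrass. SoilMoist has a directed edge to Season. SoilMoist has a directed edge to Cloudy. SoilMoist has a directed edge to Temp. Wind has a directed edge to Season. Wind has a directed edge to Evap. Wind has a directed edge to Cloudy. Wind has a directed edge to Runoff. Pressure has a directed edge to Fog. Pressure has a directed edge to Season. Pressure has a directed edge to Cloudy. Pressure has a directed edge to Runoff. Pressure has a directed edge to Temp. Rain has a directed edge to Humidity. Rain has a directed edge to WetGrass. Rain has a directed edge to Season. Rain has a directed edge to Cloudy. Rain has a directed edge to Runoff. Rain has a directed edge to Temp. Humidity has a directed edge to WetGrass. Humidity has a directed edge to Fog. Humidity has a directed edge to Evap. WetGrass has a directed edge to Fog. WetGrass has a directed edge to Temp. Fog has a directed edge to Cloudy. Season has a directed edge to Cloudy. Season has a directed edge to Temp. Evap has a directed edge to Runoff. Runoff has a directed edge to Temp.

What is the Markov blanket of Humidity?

Humidity's children: Evap, Fog, WetGrass.
Humidity has parents Rain, Sprinkler.
Co-parents of Humidity (other parents of its children):
  WetGrass's other parents are Rain, SoilMoist.
  parents(Fog) \ {Humidity} = {Pressure, Sprinkler, WetGrass}.
  Evap's other parent is Wind.
Taking the union gives {Evap, Fog, Pressure, Rain, SoilMoist, Sprinkler, WetGrass, Wind}.

{Evap, Fog, Pressure, Rain, SoilMoist, Sprinkler, WetGrass, Wind}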